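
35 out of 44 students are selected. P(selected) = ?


P = 35/44 = 0.7955

P = 0.7955


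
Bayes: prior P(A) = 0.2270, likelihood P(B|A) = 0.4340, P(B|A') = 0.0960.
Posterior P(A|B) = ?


P(B) = P(B|A)*P(A) + P(B|A')*P(A')
= 0.4340*0.2270 + 0.0960*0.7730
= 0.098518 + 0.074208 = 0.172726
P(A|B) = 0.098518/0.172726 = 0.5704

P(A|B) = 0.5704


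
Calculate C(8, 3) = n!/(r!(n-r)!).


C(8,3) = 8!/(3! × 5!)
= 40320/(6 × 120)
= 56

C(8,3) = 56


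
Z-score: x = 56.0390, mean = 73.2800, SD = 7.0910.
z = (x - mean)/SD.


z = (56.0390 - 73.2800)/7.0910
= -17.2410/7.0910
= -2.4314

z = -2.4314


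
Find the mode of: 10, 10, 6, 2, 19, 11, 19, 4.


Frequencies: 2:1, 4:1, 6:1, 10:2, 11:1, 19:2
Max frequency = 2
Mode = 10, 19

Mode = 10, 19


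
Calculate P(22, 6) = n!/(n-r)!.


P(22,6) = 22!/16!
= 1124000727777607680000/20922789888000
= 53721360

P(22,6) = 53721360


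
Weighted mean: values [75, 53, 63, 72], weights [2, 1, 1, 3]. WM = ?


Numerator = 75*2 + 53*1 + 63*1 + 72*3 = 482
Denominator = 2 + 1 + 1 + 3 = 7
WM = 482/7 = 68.8571

WM = 68.8571


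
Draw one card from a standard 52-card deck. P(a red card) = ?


26 red cards in 52 cards
P = 26/52 = 0.5000

P = 0.5000


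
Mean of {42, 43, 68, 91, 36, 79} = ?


Sum = 42 + 43 + 68 + 91 + 36 + 79 = 359
n = 6
Mean = 359/6 = 59.8333

Mean = 59.8333


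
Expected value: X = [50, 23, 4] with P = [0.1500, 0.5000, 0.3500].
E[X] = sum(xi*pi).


E[X] = 50*0.1500 + 23*0.5000 + 4*0.3500
= 7.5000 + 11.5000 + 1.4000
= 20.4000

E[X] = 20.4000


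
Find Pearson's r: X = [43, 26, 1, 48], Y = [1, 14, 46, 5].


Mean X = 29.5000, Mean Y = 16.5000
SD X = 18.364368, SD Y = 17.670597
Cov = -313.500000
r = -313.500000/(18.364368*17.670597) = -0.9661

r = -0.9661


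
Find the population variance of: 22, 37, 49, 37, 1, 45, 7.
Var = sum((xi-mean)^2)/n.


Mean = 28.2857
Squared deviations: 39.5102, 75.9388, 429.0816, 75.9388, 744.5102, 279.3673, 453.0816
Sum = 2097.4286
Variance = 2097.4286/7 = 299.6327

Variance = 299.6327


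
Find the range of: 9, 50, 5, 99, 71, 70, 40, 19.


Max = 99, Min = 5
Range = 99 - 5 = 94

Range = 94


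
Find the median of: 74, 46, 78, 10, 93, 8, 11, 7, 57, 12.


Sorted: 7, 8, 10, 11, 12, 46, 57, 74, 78, 93
n = 10 (even)
Middle values: 12 and 46
Median = (12+46)/2 = 29.0000

Median = 29.0000


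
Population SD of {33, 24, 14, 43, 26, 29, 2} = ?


Mean = 24.4286
Variance = 150.5306
SD = sqrt(150.5306) = 12.2691

SD = 12.2691


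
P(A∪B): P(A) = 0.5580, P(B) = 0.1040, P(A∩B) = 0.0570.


P(A∪B) = 0.5580 + 0.1040 - 0.0570
= 0.6620 - 0.0570
= 0.6050

P(A∪B) = 0.6050


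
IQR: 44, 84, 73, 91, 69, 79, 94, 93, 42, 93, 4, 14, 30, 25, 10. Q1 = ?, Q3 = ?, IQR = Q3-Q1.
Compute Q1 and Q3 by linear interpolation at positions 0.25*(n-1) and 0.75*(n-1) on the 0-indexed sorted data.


Sorted: 4, 10, 14, 25, 30, 42, 44, 69, 73, 79, 84, 91, 93, 93, 94
Q1 (25th %ile) = 27.5000
Q3 (75th %ile) = 87.5000
IQR = 87.5000 - 27.5000 = 60.0000

IQR = 60.0000


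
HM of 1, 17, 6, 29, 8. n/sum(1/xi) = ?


Sum of reciprocals = 1/1 + 1/17 + 1/6 + 1/29 + 1/8 = 1.384973
HM = 5/1.384973 = 3.6102

HM = 3.6102


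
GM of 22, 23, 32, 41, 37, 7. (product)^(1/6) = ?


Product = 22 × 23 × 32 × 41 × 37 × 7 = 171942848
GM = 171942848^(1/6) = 23.5811

GM = 23.5811


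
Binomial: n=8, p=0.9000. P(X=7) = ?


C(8,7) = 8
p^7 = 0.478297
(1-p)^1 = 0.100000
P = 8 * 0.478297 * 0.100000 = 0.3826

P(X=7) = 0.3826


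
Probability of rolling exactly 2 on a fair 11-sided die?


Favorable outcomes (roll = 2): 1
Total outcomes = 11
P = 1/11 = 0.0909

P = 0.0909


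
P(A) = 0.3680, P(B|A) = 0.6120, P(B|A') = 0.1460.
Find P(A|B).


P(B) = P(B|A)*P(A) + P(B|A')*P(A')
= 0.6120*0.3680 + 0.1460*0.6320
= 0.225216 + 0.092272 = 0.317488
P(A|B) = 0.225216/0.317488 = 0.7094

P(A|B) = 0.7094


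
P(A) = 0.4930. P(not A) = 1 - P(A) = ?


P(not A) = 1 - 0.4930 = 0.5070

P(not A) = 0.5070


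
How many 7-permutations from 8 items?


P(8,7) = 8!/1!
= 40320/1
= 40320

P(8,7) = 40320


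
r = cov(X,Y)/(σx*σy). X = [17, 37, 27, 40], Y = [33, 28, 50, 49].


Mean X = 30.2500, Mean Y = 40.0000
SD X = 9.038114, SD Y = 9.669540
Cov = 16.750000
r = 16.750000/(9.038114*9.669540) = 0.1917

r = 0.1917


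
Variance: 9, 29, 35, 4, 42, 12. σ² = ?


Mean = 21.8333
Squared deviations: 164.6944, 51.3611, 173.3611, 318.0278, 406.6944, 96.6944
Sum = 1210.8333
Variance = 1210.8333/6 = 201.8056

Variance = 201.8056


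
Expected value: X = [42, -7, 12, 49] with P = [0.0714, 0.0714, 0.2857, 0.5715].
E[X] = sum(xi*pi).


E[X] = 42*0.0714 - 7*0.0714 + 12*0.2857 + 49*0.5715
= 2.9988 - 0.4998 + 3.4284 + 28.0035
= 33.9309

E[X] = 33.9309


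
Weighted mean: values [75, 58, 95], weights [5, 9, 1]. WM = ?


Numerator = 75*5 + 58*9 + 95*1 = 992
Denominator = 5 + 9 + 1 = 15
WM = 992/15 = 66.1333

WM = 66.1333


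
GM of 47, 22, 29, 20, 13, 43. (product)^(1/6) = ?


Product = 47 × 22 × 29 × 20 × 13 × 43 = 335243480
GM = 335243480^(1/6) = 26.3568

GM = 26.3568


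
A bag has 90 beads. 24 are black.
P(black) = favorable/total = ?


P = 24/90 = 0.2667

P = 0.2667


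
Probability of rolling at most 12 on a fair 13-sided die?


Favorable outcomes (roll ≤ 12): 12
Total outcomes = 13
P = 12/13 = 0.9231

P = 0.9231


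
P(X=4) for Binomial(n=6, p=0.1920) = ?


C(6,4) = 15
p^4 = 0.001359
(1-p)^2 = 0.652864
P = 15 * 0.001359 * 0.652864 = 0.0133

P(X=4) = 0.0133


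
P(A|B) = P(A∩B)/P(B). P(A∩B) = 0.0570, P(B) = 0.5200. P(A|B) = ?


P(A|B) = 0.0570/0.5200 = 0.1096

P(A|B) = 0.1096


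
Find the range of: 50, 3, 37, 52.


Max = 52, Min = 3
Range = 52 - 3 = 49

Range = 49


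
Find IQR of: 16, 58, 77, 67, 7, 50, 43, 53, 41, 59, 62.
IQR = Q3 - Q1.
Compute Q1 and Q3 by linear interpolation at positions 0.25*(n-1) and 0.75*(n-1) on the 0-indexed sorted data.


Sorted: 7, 16, 41, 43, 50, 53, 58, 59, 62, 67, 77
Q1 (25th %ile) = 42.0000
Q3 (75th %ile) = 60.5000
IQR = 60.5000 - 42.0000 = 18.5000

IQR = 18.5000


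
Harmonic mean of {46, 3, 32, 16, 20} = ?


Sum of reciprocals = 1/46 + 1/3 + 1/32 + 1/16 + 1/20 = 0.498822
HM = 5/0.498822 = 10.0236

HM = 10.0236


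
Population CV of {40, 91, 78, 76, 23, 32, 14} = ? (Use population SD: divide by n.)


Mean = 50.5714
SD = 28.2532
CV = (28.2532/50.5714)*100 = 55.8680%

CV = 55.8680%


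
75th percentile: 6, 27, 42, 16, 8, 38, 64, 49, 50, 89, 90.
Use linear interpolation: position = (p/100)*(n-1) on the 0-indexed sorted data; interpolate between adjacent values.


Sorted: 6, 8, 16, 27, 38, 42, 49, 50, 64, 89, 90
n = 11
Index = 75/100 * 10 = 7.5000
Lower = data[7] = 50, Upper = data[8] = 64
P75 = 50 + 0.5000*(14) = 57.0000

P75 = 57.0000


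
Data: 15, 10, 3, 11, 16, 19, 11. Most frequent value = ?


Frequencies: 3:1, 10:1, 11:2, 15:1, 16:1, 19:1
Max frequency = 2
Mode = 11

Mode = 11


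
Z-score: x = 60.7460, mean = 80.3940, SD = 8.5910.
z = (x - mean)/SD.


z = (60.7460 - 80.3940)/8.5910
= -19.6480/8.5910
= -2.2870

z = -2.2870


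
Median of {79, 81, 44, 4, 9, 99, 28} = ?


Sorted: 4, 9, 28, 44, 79, 81, 99
n = 7 (odd)
Middle value = 44

Median = 44


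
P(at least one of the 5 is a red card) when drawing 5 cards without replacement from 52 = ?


P(at least one) = 1 - P(none)
P(none) = (26/52) × (25/51) × (24/50) × (23/49) × (22/48) = 0.025310
P(at least one) = 1 - 0.025310 = 0.9747

P = 0.9747


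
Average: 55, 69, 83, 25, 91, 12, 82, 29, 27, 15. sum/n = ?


Sum = 55 + 69 + 83 + 25 + 91 + 12 + 82 + 29 + 27 + 15 = 488
n = 10
Mean = 488/10 = 48.8000

Mean = 48.8000


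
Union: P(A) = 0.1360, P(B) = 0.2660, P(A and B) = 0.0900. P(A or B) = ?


P(A∪B) = 0.1360 + 0.2660 - 0.0900
= 0.4020 - 0.0900
= 0.3120

P(A∪B) = 0.3120


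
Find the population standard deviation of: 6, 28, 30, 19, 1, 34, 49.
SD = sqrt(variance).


Mean = 23.8571
Variance = 236.4082
SD = sqrt(236.4082) = 15.3756

SD = 15.3756


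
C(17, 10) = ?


C(17,10) = 17!/(10! × 7!)
= 355687428096000/(3628800 × 5040)
= 19448

C(17,10) = 19448


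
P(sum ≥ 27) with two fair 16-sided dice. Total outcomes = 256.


Total outcomes = 16×16 = 256
Favorable (sum ≥ 27): 21
P = 21/256 = 0.0820

P = 0.0820


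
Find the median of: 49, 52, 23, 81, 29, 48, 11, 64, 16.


Sorted: 11, 16, 23, 29, 48, 49, 52, 64, 81
n = 9 (odd)
Middle value = 48

Median = 48


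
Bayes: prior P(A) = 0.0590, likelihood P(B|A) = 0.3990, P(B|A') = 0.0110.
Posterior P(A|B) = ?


P(B) = P(B|A)*P(A) + P(B|A')*P(A')
= 0.3990*0.0590 + 0.0110*0.9410
= 0.023541 + 0.010351 = 0.033892
P(A|B) = 0.023541/0.033892 = 0.6946

P(A|B) = 0.6946


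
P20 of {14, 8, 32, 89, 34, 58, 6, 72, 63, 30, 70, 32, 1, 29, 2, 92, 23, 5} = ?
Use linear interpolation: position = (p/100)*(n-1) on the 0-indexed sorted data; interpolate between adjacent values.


Sorted: 1, 2, 5, 6, 8, 14, 23, 29, 30, 32, 32, 34, 58, 63, 70, 72, 89, 92
n = 18
Index = 20/100 * 17 = 3.4000
Lower = data[3] = 6, Upper = data[4] = 8
P20 = 6 + 0.4000*(2) = 6.8000

P20 = 6.8000


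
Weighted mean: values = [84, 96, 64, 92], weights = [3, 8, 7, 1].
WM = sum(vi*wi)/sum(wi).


Numerator = 84*3 + 96*8 + 64*7 + 92*1 = 1560
Denominator = 3 + 8 + 7 + 1 = 19
WM = 1560/19 = 82.1053

WM = 82.1053


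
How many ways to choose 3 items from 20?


C(20,3) = 20!/(3! × 17!)
= 2432902008176640000/(6 × 355687428096000)
= 1140

C(20,3) = 1140


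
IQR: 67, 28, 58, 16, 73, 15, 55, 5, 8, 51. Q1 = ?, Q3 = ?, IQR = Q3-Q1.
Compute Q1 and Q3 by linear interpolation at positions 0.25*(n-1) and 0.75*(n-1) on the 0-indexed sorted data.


Sorted: 5, 8, 15, 16, 28, 51, 55, 58, 67, 73
Q1 (25th %ile) = 15.2500
Q3 (75th %ile) = 57.2500
IQR = 57.2500 - 15.2500 = 42.0000

IQR = 42.0000


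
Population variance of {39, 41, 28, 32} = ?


Mean = 35.0000
Squared deviations: 16.0000, 36.0000, 49.0000, 9.0000
Sum = 110.0000
Variance = 110.0000/4 = 27.5000

Variance = 27.5000


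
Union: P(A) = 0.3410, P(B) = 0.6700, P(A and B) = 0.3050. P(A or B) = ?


P(A∪B) = 0.3410 + 0.6700 - 0.3050
= 1.0110 - 0.3050
= 0.7060

P(A∪B) = 0.7060


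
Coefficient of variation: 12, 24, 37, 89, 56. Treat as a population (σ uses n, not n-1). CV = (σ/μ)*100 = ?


Mean = 43.6000
SD = 26.9859
CV = (26.9859/43.6000)*100 = 61.8943%

CV = 61.8943%


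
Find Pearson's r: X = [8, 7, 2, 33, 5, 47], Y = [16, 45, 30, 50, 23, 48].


Mean X = 17.0000, Mean Y = 35.3333
SD X = 16.862186, SD Y = 13.059692
Cov = 153.333333
r = 153.333333/(16.862186*13.059692) = 0.6963

r = 0.6963


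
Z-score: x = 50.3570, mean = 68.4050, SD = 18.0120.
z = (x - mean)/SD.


z = (50.3570 - 68.4050)/18.0120
= -18.0480/18.0120
= -1.0020

z = -1.0020


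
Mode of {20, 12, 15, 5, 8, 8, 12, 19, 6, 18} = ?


Frequencies: 5:1, 6:1, 8:2, 12:2, 15:1, 18:1, 19:1, 20:1
Max frequency = 2
Mode = 8, 12

Mode = 8, 12


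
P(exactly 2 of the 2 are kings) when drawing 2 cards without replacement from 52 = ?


Hypergeometric: P(X=2) = C(4,2)·C(48,0) / C(52,2)
= 6 × 1 / 1326
= 6/1326 = 0.0045

P = 0.0045


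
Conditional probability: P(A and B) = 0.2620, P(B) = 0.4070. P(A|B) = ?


P(A|B) = 0.2620/0.4070 = 0.6437

P(A|B) = 0.6437


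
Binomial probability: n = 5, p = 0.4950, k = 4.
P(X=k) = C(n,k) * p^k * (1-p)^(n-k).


C(5,4) = 5
p^4 = 0.060037
(1-p)^1 = 0.505000
P = 5 * 0.060037 * 0.505000 = 0.1516

P(X=4) = 0.1516


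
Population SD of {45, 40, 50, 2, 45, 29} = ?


Mean = 35.1667
Variance = 262.4722
SD = sqrt(262.4722) = 16.2010

SD = 16.2010


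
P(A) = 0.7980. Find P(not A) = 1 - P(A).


P(not A) = 1 - 0.7980 = 0.2020

P(not A) = 0.2020


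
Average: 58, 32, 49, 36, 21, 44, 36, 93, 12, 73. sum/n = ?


Sum = 58 + 32 + 49 + 36 + 21 + 44 + 36 + 93 + 12 + 73 = 454
n = 10
Mean = 454/10 = 45.4000

Mean = 45.4000


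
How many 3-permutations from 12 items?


P(12,3) = 12!/9!
= 479001600/362880
= 1320

P(12,3) = 1320


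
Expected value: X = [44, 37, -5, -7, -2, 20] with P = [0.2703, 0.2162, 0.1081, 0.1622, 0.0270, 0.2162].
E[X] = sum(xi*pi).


E[X] = 44*0.2703 + 37*0.2162 - 5*0.1081 - 7*0.1622 - 2*0.0270 + 20*0.2162
= 11.8932 + 7.9994 - 0.5405 - 1.1354 - 0.0540 + 4.3240
= 22.4867

E[X] = 22.4867


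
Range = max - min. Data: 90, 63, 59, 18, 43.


Max = 90, Min = 18
Range = 90 - 18 = 72

Range = 72


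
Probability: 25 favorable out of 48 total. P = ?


P = 25/48 = 0.5208

P = 0.5208


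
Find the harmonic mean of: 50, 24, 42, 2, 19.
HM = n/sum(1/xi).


Sum of reciprocals = 1/50 + 1/24 + 1/42 + 1/2 + 1/19 = 0.638108
HM = 5/0.638108 = 7.8357

HM = 7.8357


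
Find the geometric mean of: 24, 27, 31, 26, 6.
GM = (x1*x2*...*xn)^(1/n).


Product = 24 × 27 × 31 × 26 × 6 = 3133728
GM = 3133728^(1/5) = 19.9165

GM = 19.9165


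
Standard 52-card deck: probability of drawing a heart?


13 hearts in 52 cards
P = 13/52 = 0.2500

P = 0.2500


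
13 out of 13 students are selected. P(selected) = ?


P = 13/13 = 1.0000

P = 1.0000


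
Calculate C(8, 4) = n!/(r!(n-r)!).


C(8,4) = 8!/(4! × 4!)
= 40320/(24 × 24)
= 70

C(8,4) = 70


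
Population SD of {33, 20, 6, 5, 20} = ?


Mean = 16.8000
Variance = 107.7600
SD = sqrt(107.7600) = 10.3808

SD = 10.3808


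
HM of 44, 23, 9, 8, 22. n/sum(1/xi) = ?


Sum of reciprocals = 1/44 + 1/23 + 1/9 + 1/8 + 1/22 = 0.347771
HM = 5/0.347771 = 14.3773

HM = 14.3773


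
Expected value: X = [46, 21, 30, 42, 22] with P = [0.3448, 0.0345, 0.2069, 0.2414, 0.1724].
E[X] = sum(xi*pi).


E[X] = 46*0.3448 + 21*0.0345 + 30*0.2069 + 42*0.2414 + 22*0.1724
= 15.8608 + 0.7245 + 6.2070 + 10.1388 + 3.7928
= 36.7239

E[X] = 36.7239


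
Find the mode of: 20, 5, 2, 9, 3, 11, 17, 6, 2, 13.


Frequencies: 2:2, 3:1, 5:1, 6:1, 9:1, 11:1, 13:1, 17:1, 20:1
Max frequency = 2
Mode = 2

Mode = 2


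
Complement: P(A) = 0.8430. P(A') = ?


P(not A) = 1 - 0.8430 = 0.1570

P(not A) = 0.1570


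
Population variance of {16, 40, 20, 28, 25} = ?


Mean = 25.8000
Squared deviations: 96.0400, 201.6400, 33.6400, 4.8400, 0.6400
Sum = 336.8000
Variance = 336.8000/5 = 67.3600

Variance = 67.3600


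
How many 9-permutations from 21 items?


P(21,9) = 21!/12!
= 51090942171709440000/479001600
= 106661318400

P(21,9) = 106661318400


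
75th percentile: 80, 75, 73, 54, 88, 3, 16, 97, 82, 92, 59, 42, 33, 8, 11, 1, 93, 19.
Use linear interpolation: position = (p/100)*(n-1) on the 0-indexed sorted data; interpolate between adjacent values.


Sorted: 1, 3, 8, 11, 16, 19, 33, 42, 54, 59, 73, 75, 80, 82, 88, 92, 93, 97
n = 18
Index = 75/100 * 17 = 12.7500
Lower = data[12] = 80, Upper = data[13] = 82
P75 = 80 + 0.7500*(2) = 81.5000

P75 = 81.5000


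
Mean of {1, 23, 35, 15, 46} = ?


Sum = 1 + 23 + 35 + 15 + 46 = 120
n = 5
Mean = 120/5 = 24.0000

Mean = 24.0000


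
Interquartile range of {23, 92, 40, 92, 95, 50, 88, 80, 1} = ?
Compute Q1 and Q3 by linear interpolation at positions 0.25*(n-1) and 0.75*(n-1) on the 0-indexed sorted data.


Sorted: 1, 23, 40, 50, 80, 88, 92, 92, 95
Q1 (25th %ile) = 40.0000
Q3 (75th %ile) = 92.0000
IQR = 92.0000 - 40.0000 = 52.0000

IQR = 52.0000


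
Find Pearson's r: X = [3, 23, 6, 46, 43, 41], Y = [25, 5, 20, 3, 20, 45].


Mean X = 27.0000, Mean Y = 19.6667
SD X = 17.540429, SD Y = 13.924399
Cov = -5.500000
r = -5.500000/(17.540429*13.924399) = -0.0225

r = -0.0225


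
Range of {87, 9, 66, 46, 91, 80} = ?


Max = 91, Min = 9
Range = 91 - 9 = 82

Range = 82


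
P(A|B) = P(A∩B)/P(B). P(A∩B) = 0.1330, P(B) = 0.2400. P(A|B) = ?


P(A|B) = 0.1330/0.2400 = 0.5542

P(A|B) = 0.5542


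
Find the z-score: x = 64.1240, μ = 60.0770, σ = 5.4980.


z = (64.1240 - 60.0770)/5.4980
= 4.0470/5.4980
= 0.7361

z = 0.7361


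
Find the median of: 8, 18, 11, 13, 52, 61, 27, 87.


Sorted: 8, 11, 13, 18, 27, 52, 61, 87
n = 8 (even)
Middle values: 18 and 27
Median = (18+27)/2 = 22.5000

Median = 22.5000


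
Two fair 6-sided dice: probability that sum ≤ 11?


Total outcomes = 6×6 = 36
Favorable (sum ≤ 11): 35
P = 35/36 = 0.9722

P = 0.9722


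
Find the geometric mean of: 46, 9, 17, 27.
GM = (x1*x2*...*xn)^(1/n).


Product = 46 × 9 × 17 × 27 = 190026
GM = 190026^(1/4) = 20.8787

GM = 20.8787


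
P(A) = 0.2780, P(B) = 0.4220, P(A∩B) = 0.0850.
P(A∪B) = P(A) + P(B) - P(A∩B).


P(A∪B) = 0.2780 + 0.4220 - 0.0850
= 0.7000 - 0.0850
= 0.6150

P(A∪B) = 0.6150


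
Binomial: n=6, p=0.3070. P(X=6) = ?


C(6,6) = 1
p^6 = 0.000837
(1-p)^0 = 1.000000
P = 1 * 0.000837 * 1.000000 = 0.0008

P(X=6) = 0.0008


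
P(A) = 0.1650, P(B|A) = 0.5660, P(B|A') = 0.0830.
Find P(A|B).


P(B) = P(B|A)*P(A) + P(B|A')*P(A')
= 0.5660*0.1650 + 0.0830*0.8350
= 0.093390 + 0.069305 = 0.162695
P(A|B) = 0.093390/0.162695 = 0.5740

P(A|B) = 0.5740


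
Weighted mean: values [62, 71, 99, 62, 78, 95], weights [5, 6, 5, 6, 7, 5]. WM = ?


Numerator = 62*5 + 71*6 + 99*5 + 62*6 + 78*7 + 95*5 = 2624
Denominator = 5 + 6 + 5 + 6 + 7 + 5 = 34
WM = 2624/34 = 77.1765

WM = 77.1765


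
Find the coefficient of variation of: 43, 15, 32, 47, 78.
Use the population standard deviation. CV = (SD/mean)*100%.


Mean = 43.0000
SD = 20.7171
CV = (20.7171/43.0000)*100 = 48.1794%

CV = 48.1794%


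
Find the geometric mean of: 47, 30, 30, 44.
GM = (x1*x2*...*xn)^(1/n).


Product = 47 × 30 × 30 × 44 = 1861200
GM = 1861200^(1/4) = 36.9359

GM = 36.9359


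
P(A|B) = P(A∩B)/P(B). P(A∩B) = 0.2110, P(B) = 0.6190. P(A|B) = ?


P(A|B) = 0.2110/0.6190 = 0.3409

P(A|B) = 0.3409


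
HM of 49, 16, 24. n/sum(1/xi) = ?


Sum of reciprocals = 1/49 + 1/16 + 1/24 = 0.124575
HM = 3/0.124575 = 24.0819

HM = 24.0819


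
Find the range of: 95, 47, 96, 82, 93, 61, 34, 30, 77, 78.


Max = 96, Min = 30
Range = 96 - 30 = 66

Range = 66


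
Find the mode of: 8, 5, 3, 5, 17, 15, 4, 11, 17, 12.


Frequencies: 3:1, 4:1, 5:2, 8:1, 11:1, 12:1, 15:1, 17:2
Max frequency = 2
Mode = 5, 17

Mode = 5, 17


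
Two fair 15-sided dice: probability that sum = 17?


Total outcomes = 15×15 = 225
Favorable (sum = 17): 14
P = 14/225 = 0.0622

P = 0.0622


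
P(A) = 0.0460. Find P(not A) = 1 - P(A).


P(not A) = 1 - 0.0460 = 0.9540

P(not A) = 0.9540


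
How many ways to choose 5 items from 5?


C(5,5) = 5!/(5! × 0!)
= 120/(120 × 1)
= 1

C(5,5) = 1


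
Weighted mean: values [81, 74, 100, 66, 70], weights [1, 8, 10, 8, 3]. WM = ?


Numerator = 81*1 + 74*8 + 100*10 + 66*8 + 70*3 = 2411
Denominator = 1 + 8 + 10 + 8 + 3 = 30
WM = 2411/30 = 80.3667

WM = 80.3667


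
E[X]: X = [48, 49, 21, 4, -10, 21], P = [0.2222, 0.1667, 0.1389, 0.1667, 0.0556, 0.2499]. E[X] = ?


E[X] = 48*0.2222 + 49*0.1667 + 21*0.1389 + 4*0.1667 - 10*0.0556 + 21*0.2499
= 10.6656 + 8.1683 + 2.9169 + 0.6668 - 0.5560 + 5.2479
= 27.1095

E[X] = 27.1095


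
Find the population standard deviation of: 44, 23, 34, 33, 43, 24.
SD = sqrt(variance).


Mean = 33.5000
Variance = 66.9167
SD = sqrt(66.9167) = 8.1803

SD = 8.1803


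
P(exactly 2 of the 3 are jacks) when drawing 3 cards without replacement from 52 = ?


Hypergeometric: P(X=2) = C(4,2)·C(48,1) / C(52,3)
= 6 × 48 / 22100
= 288/22100 = 0.0130

P = 0.0130


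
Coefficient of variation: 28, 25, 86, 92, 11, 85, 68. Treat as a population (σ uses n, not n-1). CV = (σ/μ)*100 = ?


Mean = 56.4286
SD = 31.5090
CV = (31.5090/56.4286)*100 = 55.8387%

CV = 55.8387%


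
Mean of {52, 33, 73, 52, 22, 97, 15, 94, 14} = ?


Sum = 52 + 33 + 73 + 52 + 22 + 97 + 15 + 94 + 14 = 452
n = 9
Mean = 452/9 = 50.2222

Mean = 50.2222


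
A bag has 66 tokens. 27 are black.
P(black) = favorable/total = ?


P = 27/66 = 0.4091

P = 0.4091


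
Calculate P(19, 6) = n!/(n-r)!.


P(19,6) = 19!/13!
= 121645100408832000/6227020800
= 19535040

P(19,6) = 19535040


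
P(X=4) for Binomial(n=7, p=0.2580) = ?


C(7,4) = 35
p^4 = 0.004431
(1-p)^3 = 0.408518
P = 35 * 0.004431 * 0.408518 = 0.0634

P(X=4) = 0.0634


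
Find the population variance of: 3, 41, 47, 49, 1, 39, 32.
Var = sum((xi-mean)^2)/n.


Mean = 30.2857
Squared deviations: 744.5102, 114.7959, 279.3673, 350.2245, 857.6531, 75.9388, 2.9388
Sum = 2425.4286
Variance = 2425.4286/7 = 346.4898

Variance = 346.4898


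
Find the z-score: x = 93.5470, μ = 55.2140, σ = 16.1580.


z = (93.5470 - 55.2140)/16.1580
= 38.3330/16.1580
= 2.3724

z = 2.3724


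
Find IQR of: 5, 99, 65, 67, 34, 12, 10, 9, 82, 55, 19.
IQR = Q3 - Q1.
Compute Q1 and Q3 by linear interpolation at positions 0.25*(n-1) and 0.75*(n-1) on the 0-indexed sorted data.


Sorted: 5, 9, 10, 12, 19, 34, 55, 65, 67, 82, 99
Q1 (25th %ile) = 11.0000
Q3 (75th %ile) = 66.0000
IQR = 66.0000 - 11.0000 = 55.0000

IQR = 55.0000


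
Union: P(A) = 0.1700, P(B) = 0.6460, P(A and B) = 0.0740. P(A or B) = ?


P(A∪B) = 0.1700 + 0.6460 - 0.0740
= 0.8160 - 0.0740
= 0.7420

P(A∪B) = 0.7420


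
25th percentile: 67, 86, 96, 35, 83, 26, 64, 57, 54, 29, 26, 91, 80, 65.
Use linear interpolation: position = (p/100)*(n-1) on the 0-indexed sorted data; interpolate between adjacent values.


Sorted: 26, 26, 29, 35, 54, 57, 64, 65, 67, 80, 83, 86, 91, 96
n = 14
Index = 25/100 * 13 = 3.2500
Lower = data[3] = 35, Upper = data[4] = 54
P25 = 35 + 0.2500*(19) = 39.7500

P25 = 39.7500


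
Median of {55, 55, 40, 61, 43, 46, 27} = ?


Sorted: 27, 40, 43, 46, 55, 55, 61
n = 7 (odd)
Middle value = 46

Median = 46


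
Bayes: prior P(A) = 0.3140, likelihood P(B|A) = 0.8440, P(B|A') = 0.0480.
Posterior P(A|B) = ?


P(B) = P(B|A)*P(A) + P(B|A')*P(A')
= 0.8440*0.3140 + 0.0480*0.6860
= 0.265016 + 0.032928 = 0.297944
P(A|B) = 0.265016/0.297944 = 0.8895

P(A|B) = 0.8895


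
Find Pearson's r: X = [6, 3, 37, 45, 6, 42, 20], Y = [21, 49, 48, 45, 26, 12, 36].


Mean X = 22.7143, Mean Y = 33.8571
SD X = 17.018597, SD Y = 13.431611
Cov = 10.102041
r = 10.102041/(17.018597*13.431611) = 0.0442

r = 0.0442


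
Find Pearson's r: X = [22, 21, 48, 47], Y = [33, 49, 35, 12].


Mean X = 34.5000, Mean Y = 32.2500
SD X = 13.009612, SD Y = 13.216940
Cov = -112.875000
r = -112.875000/(13.009612*13.216940) = -0.6565

r = -0.6565


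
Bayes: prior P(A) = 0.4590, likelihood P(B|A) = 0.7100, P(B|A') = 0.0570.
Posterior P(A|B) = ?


P(B) = P(B|A)*P(A) + P(B|A')*P(A')
= 0.7100*0.4590 + 0.0570*0.5410
= 0.325890 + 0.030837 = 0.356727
P(A|B) = 0.325890/0.356727 = 0.9136

P(A|B) = 0.9136


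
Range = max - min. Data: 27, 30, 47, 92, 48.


Max = 92, Min = 27
Range = 92 - 27 = 65

Range = 65


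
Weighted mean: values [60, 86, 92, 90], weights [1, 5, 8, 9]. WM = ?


Numerator = 60*1 + 86*5 + 92*8 + 90*9 = 2036
Denominator = 1 + 5 + 8 + 9 = 23
WM = 2036/23 = 88.5217

WM = 88.5217


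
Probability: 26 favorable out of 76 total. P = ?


P = 26/76 = 0.3421

P = 0.3421


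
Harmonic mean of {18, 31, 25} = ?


Sum of reciprocals = 1/18 + 1/31 + 1/25 = 0.127814
HM = 3/0.127814 = 23.4717

HM = 23.4717


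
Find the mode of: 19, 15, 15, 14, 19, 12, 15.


Frequencies: 12:1, 14:1, 15:3, 19:2
Max frequency = 3
Mode = 15

Mode = 15


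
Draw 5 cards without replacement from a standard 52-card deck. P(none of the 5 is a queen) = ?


P(no queens) = (48/52) × (47/51) × (46/50) × (45/49) × (44/48)
= 0.6588

P = 0.6588


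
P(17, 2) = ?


P(17,2) = 17!/15!
= 355687428096000/1307674368000
= 272

P(17,2) = 272


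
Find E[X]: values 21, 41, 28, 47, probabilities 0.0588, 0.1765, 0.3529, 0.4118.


E[X] = 21*0.0588 + 41*0.1765 + 28*0.3529 + 47*0.4118
= 1.2348 + 7.2365 + 9.8812 + 19.3546
= 37.7071

E[X] = 37.7071


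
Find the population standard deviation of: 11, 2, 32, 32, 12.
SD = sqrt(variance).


Mean = 17.8000
Variance = 146.5600
SD = sqrt(146.5600) = 12.1062

SD = 12.1062


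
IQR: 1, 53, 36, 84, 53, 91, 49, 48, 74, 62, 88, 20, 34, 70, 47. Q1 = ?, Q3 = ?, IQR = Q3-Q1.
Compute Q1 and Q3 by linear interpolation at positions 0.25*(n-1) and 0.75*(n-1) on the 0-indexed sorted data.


Sorted: 1, 20, 34, 36, 47, 48, 49, 53, 53, 62, 70, 74, 84, 88, 91
Q1 (25th %ile) = 41.5000
Q3 (75th %ile) = 72.0000
IQR = 72.0000 - 41.5000 = 30.5000

IQR = 30.5000


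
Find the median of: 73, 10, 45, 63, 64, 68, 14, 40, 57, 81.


Sorted: 10, 14, 40, 45, 57, 63, 64, 68, 73, 81
n = 10 (even)
Middle values: 57 and 63
Median = (57+63)/2 = 60.0000

Median = 60.0000


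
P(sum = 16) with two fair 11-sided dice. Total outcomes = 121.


Total outcomes = 11×11 = 121
Favorable (sum = 16): 7
P = 7/121 = 0.0579

P = 0.0579


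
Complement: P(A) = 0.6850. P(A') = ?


P(not A) = 1 - 0.6850 = 0.3150

P(not A) = 0.3150


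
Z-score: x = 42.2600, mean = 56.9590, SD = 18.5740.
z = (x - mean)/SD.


z = (42.2600 - 56.9590)/18.5740
= -14.6990/18.5740
= -0.7914

z = -0.7914


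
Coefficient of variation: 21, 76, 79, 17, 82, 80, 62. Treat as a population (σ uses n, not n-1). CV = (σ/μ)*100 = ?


Mean = 59.5714
SD = 26.3865
CV = (26.3865/59.5714)*100 = 44.2938%

CV = 44.2938%


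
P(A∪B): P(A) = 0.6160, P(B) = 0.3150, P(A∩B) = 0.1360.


P(A∪B) = 0.6160 + 0.3150 - 0.1360
= 0.9310 - 0.1360
= 0.7950

P(A∪B) = 0.7950


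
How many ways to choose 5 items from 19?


C(19,5) = 19!/(5! × 14!)
= 121645100408832000/(120 × 87178291200)
= 11628

C(19,5) = 11628


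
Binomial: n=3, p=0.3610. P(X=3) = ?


C(3,3) = 1
p^3 = 0.047046
(1-p)^0 = 1.000000
P = 1 * 0.047046 * 1.000000 = 0.0470

P(X=3) = 0.0470


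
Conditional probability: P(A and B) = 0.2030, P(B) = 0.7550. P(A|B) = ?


P(A|B) = 0.2030/0.7550 = 0.2689

P(A|B) = 0.2689


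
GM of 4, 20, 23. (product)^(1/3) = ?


Product = 4 × 20 × 23 = 1840
GM = 1840^(1/3) = 12.2539

GM = 12.2539


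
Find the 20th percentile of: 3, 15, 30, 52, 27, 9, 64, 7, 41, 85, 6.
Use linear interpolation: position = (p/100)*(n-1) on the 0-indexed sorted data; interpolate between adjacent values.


Sorted: 3, 6, 7, 9, 15, 27, 30, 41, 52, 64, 85
n = 11
Index = 20/100 * 10 = 2.0000
Lower = data[2] = 7, Upper = data[3] = 9
P20 = 7 + 0*(2) = 7.0000

P20 = 7.0000


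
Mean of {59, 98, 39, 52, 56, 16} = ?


Sum = 59 + 98 + 39 + 52 + 56 + 16 = 320
n = 6
Mean = 320/6 = 53.3333

Mean = 53.3333


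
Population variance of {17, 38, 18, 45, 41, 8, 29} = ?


Mean = 28.0000
Squared deviations: 121.0000, 100.0000, 100.0000, 289.0000, 169.0000, 400.0000, 1.0000
Sum = 1180.0000
Variance = 1180.0000/7 = 168.5714

Variance = 168.5714


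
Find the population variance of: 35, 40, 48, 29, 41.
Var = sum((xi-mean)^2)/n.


Mean = 38.6000
Squared deviations: 12.9600, 1.9600, 88.3600, 92.1600, 5.7600
Sum = 201.2000
Variance = 201.2000/5 = 40.2400

Variance = 40.2400


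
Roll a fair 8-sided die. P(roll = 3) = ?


Favorable outcomes (roll = 3): 1
Total outcomes = 8
P = 1/8 = 0.1250

P = 0.1250


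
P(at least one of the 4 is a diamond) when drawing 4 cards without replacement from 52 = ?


P(at least one) = 1 - P(none)
P(none) = (39/52) × (38/51) × (37/50) × (36/49) = 0.303818
P(at least one) = 1 - 0.303818 = 0.6962

P = 0.6962


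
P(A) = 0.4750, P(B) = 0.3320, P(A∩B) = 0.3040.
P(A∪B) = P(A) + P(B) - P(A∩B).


P(A∪B) = 0.4750 + 0.3320 - 0.3040
= 0.8070 - 0.3040
= 0.5030

P(A∪B) = 0.5030


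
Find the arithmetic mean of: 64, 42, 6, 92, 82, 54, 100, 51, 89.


Sum = 64 + 42 + 6 + 92 + 82 + 54 + 100 + 51 + 89 = 580
n = 9
Mean = 580/9 = 64.4444

Mean = 64.4444


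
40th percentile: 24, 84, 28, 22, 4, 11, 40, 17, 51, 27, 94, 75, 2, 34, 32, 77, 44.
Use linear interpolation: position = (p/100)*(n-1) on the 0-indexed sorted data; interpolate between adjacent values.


Sorted: 2, 4, 11, 17, 22, 24, 27, 28, 32, 34, 40, 44, 51, 75, 77, 84, 94
n = 17
Index = 40/100 * 16 = 6.4000
Lower = data[6] = 27, Upper = data[7] = 28
P40 = 27 + 0.4000*(1) = 27.4000

P40 = 27.4000


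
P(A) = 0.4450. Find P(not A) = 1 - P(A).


P(not A) = 1 - 0.4450 = 0.5550

P(not A) = 0.5550


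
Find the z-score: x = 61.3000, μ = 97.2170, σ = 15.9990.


z = (61.3000 - 97.2170)/15.9990
= -35.9170/15.9990
= -2.2450

z = -2.2450


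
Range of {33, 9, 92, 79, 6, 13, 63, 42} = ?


Max = 92, Min = 6
Range = 92 - 6 = 86

Range = 86


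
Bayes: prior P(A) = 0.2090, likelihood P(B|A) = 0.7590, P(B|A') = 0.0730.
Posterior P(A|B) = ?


P(B) = P(B|A)*P(A) + P(B|A')*P(A')
= 0.7590*0.2090 + 0.0730*0.7910
= 0.158631 + 0.057743 = 0.216374
P(A|B) = 0.158631/0.216374 = 0.7331

P(A|B) = 0.7331


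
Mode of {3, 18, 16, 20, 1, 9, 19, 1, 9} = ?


Frequencies: 1:2, 3:1, 9:2, 16:1, 18:1, 19:1, 20:1
Max frequency = 2
Mode = 1, 9

Mode = 1, 9


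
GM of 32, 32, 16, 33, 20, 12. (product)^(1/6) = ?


Product = 32 × 32 × 16 × 33 × 20 × 12 = 129761280
GM = 129761280^(1/6) = 22.5004

GM = 22.5004


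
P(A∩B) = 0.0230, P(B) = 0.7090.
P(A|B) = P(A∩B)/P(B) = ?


P(A|B) = 0.0230/0.7090 = 0.0324

P(A|B) = 0.0324


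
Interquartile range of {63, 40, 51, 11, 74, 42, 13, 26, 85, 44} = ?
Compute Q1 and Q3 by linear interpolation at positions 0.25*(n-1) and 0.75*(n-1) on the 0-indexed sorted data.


Sorted: 11, 13, 26, 40, 42, 44, 51, 63, 74, 85
Q1 (25th %ile) = 29.5000
Q3 (75th %ile) = 60.0000
IQR = 60.0000 - 29.5000 = 30.5000

IQR = 30.5000


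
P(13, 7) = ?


P(13,7) = 13!/6!
= 6227020800/720
= 8648640

P(13,7) = 8648640


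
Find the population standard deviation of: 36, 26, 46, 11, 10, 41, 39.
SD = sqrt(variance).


Mean = 29.8571
Variance = 181.5510
SD = sqrt(181.5510) = 13.4741

SD = 13.4741


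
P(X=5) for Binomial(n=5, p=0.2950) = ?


C(5,5) = 1
p^5 = 0.002234
(1-p)^0 = 1.000000
P = 1 * 0.002234 * 1.000000 = 0.0022

P(X=5) = 0.0022


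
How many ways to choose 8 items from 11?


C(11,8) = 11!/(8! × 3!)
= 39916800/(40320 × 6)
= 165

C(11,8) = 165


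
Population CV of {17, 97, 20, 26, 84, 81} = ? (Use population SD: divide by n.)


Mean = 54.1667
SD = 33.6324
CV = (33.6324/54.1667)*100 = 62.0906%

CV = 62.0906%


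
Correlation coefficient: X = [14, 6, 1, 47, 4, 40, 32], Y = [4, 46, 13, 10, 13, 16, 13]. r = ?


Mean X = 20.5714, Mean Y = 16.4286
SD X = 17.401619, SD Y = 12.568181
Cov = -63.244898
r = -63.244898/(17.401619*12.568181) = -0.2892

r = -0.2892


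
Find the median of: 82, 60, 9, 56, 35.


Sorted: 9, 35, 56, 60, 82
n = 5 (odd)
Middle value = 56

Median = 56


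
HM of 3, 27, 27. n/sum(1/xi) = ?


Sum of reciprocals = 1/3 + 1/27 + 1/27 = 0.407407
HM = 3/0.407407 = 7.3636

HM = 7.3636


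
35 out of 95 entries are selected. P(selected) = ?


P = 35/95 = 0.3684

P = 0.3684


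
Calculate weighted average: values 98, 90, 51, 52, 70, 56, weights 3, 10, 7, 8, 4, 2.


Numerator = 98*3 + 90*10 + 51*7 + 52*8 + 70*4 + 56*2 = 2359
Denominator = 3 + 10 + 7 + 8 + 4 + 2 = 34
WM = 2359/34 = 69.3824

WM = 69.3824


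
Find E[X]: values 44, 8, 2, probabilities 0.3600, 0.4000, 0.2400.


E[X] = 44*0.3600 + 8*0.4000 + 2*0.2400
= 15.8400 + 3.2000 + 0.4800
= 19.5200

E[X] = 19.5200


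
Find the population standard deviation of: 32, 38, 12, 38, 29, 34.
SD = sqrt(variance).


Mean = 30.5000
Variance = 78.5833
SD = sqrt(78.5833) = 8.8647

SD = 8.8647


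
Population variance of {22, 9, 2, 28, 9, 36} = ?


Mean = 17.6667
Squared deviations: 18.7778, 75.1111, 245.4444, 106.7778, 75.1111, 336.1111
Sum = 857.3333
Variance = 857.3333/6 = 142.8889

Variance = 142.8889


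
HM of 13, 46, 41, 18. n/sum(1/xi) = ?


Sum of reciprocals = 1/13 + 1/46 + 1/41 + 1/18 = 0.178608
HM = 4/0.178608 = 22.3954

HM = 22.3954


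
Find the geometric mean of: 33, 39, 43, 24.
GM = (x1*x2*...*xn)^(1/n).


Product = 33 × 39 × 43 × 24 = 1328184
GM = 1328184^(1/4) = 33.9480

GM = 33.9480


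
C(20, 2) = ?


C(20,2) = 20!/(2! × 18!)
= 2432902008176640000/(2 × 6402373705728000)
= 190

C(20,2) = 190


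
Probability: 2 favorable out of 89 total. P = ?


P = 2/89 = 0.0225

P = 0.0225


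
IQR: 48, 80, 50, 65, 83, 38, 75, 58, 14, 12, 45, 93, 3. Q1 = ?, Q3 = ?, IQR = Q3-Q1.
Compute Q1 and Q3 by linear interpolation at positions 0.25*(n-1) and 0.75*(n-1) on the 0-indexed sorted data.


Sorted: 3, 12, 14, 38, 45, 48, 50, 58, 65, 75, 80, 83, 93
Q1 (25th %ile) = 38.0000
Q3 (75th %ile) = 75.0000
IQR = 75.0000 - 38.0000 = 37.0000

IQR = 37.0000


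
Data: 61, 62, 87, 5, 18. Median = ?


Sorted: 5, 18, 61, 62, 87
n = 5 (odd)
Middle value = 61

Median = 61


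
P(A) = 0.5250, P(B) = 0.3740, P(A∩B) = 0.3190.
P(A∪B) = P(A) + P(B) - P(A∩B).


P(A∪B) = 0.5250 + 0.3740 - 0.3190
= 0.8990 - 0.3190
= 0.5800

P(A∪B) = 0.5800


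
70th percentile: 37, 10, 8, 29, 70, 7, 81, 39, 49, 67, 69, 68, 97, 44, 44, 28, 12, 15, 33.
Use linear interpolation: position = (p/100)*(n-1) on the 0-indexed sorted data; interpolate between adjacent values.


Sorted: 7, 8, 10, 12, 15, 28, 29, 33, 37, 39, 44, 44, 49, 67, 68, 69, 70, 81, 97
n = 19
Index = 70/100 * 18 = 12.6000
Lower = data[12] = 49, Upper = data[13] = 67
P70 = 49 + 0.6000*(18) = 59.8000

P70 = 59.8000


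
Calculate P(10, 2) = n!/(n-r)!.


P(10,2) = 10!/8!
= 3628800/40320
= 90

P(10,2) = 90


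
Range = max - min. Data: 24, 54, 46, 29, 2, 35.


Max = 54, Min = 2
Range = 54 - 2 = 52

Range = 52


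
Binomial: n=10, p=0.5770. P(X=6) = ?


C(10,6) = 210
p^6 = 0.036902
(1-p)^4 = 0.032016
P = 210 * 0.036902 * 0.032016 = 0.2481

P(X=6) = 0.2481


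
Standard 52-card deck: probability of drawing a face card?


12 face cards in 52 cards
P = 12/52 = 0.2308

P = 0.2308


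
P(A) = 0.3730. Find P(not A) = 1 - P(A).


P(not A) = 1 - 0.3730 = 0.6270

P(not A) = 0.6270


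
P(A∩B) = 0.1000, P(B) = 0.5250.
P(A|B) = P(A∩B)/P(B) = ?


P(A|B) = 0.1000/0.5250 = 0.1905

P(A|B) = 0.1905


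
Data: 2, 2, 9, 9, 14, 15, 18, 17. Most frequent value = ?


Frequencies: 2:2, 9:2, 14:1, 15:1, 17:1, 18:1
Max frequency = 2
Mode = 2, 9

Mode = 2, 9


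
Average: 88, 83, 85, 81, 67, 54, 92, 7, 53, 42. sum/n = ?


Sum = 88 + 83 + 85 + 81 + 67 + 54 + 92 + 7 + 53 + 42 = 652
n = 10
Mean = 652/10 = 65.2000

Mean = 65.2000


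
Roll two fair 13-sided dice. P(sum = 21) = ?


Total outcomes = 13×13 = 169
Favorable (sum = 21): 6
P = 6/169 = 0.0355

P = 0.0355


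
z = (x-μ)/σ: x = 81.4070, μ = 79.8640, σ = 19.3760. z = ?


z = (81.4070 - 79.8640)/19.3760
= 1.5430/19.3760
= 0.0796

z = 0.0796


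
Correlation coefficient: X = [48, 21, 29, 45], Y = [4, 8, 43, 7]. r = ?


Mean X = 35.7500, Mean Y = 15.5000
SD X = 11.166356, SD Y = 15.945219
Cov = -73.625000
r = -73.625000/(11.166356*15.945219) = -0.4135

r = -0.4135


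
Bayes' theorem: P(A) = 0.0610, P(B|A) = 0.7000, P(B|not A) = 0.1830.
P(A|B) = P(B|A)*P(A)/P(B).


P(B) = P(B|A)*P(A) + P(B|A')*P(A')
= 0.7000*0.0610 + 0.1830*0.9390
= 0.042700 + 0.171837 = 0.214537
P(A|B) = 0.042700/0.214537 = 0.1990

P(A|B) = 0.1990


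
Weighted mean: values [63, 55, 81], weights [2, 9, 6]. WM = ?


Numerator = 63*2 + 55*9 + 81*6 = 1107
Denominator = 2 + 9 + 6 = 17
WM = 1107/17 = 65.1176

WM = 65.1176


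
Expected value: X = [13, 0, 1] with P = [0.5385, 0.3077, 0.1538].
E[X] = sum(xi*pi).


E[X] = 13*0.5385 + 0*0.3077 + 1*0.1538
= 7.0005 + 0 + 0.1538
= 7.1543

E[X] = 7.1543


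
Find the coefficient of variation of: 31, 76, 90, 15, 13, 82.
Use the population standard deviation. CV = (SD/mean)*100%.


Mean = 51.1667
SD = 32.2667
CV = (32.2667/51.1667)*100 = 63.0619%

CV = 63.0619%


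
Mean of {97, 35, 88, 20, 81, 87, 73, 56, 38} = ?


Sum = 97 + 35 + 88 + 20 + 81 + 87 + 73 + 56 + 38 = 575
n = 9
Mean = 575/9 = 63.8889

Mean = 63.8889


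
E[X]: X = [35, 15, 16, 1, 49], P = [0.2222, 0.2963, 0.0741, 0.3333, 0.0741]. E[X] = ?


E[X] = 35*0.2222 + 15*0.2963 + 16*0.0741 + 1*0.3333 + 49*0.0741
= 7.7770 + 4.4445 + 1.1856 + 0.3333 + 3.6309
= 17.3713

E[X] = 17.3713


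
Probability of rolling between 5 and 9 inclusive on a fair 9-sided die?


Favorable outcomes (5 ≤ roll ≤ 9): 5
Total outcomes = 9
P = 5/9 = 0.5556

P = 0.5556


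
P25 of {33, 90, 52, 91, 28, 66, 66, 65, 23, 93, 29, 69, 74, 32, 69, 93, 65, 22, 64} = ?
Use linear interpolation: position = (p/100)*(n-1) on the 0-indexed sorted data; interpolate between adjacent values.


Sorted: 22, 23, 28, 29, 32, 33, 52, 64, 65, 65, 66, 66, 69, 69, 74, 90, 91, 93, 93
n = 19
Index = 25/100 * 18 = 4.5000
Lower = data[4] = 32, Upper = data[5] = 33
P25 = 32 + 0.5000*(1) = 32.5000

P25 = 32.5000


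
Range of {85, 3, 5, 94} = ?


Max = 94, Min = 3
Range = 94 - 3 = 91

Range = 91


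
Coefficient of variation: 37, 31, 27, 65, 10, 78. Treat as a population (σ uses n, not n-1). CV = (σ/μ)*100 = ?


Mean = 41.3333
SD = 23.1565
CV = (23.1565/41.3333)*100 = 56.0237%

CV = 56.0237%


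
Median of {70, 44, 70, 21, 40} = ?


Sorted: 21, 40, 44, 70, 70
n = 5 (odd)
Middle value = 44

Median = 44


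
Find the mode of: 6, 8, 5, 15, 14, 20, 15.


Frequencies: 5:1, 6:1, 8:1, 14:1, 15:2, 20:1
Max frequency = 2
Mode = 15

Mode = 15


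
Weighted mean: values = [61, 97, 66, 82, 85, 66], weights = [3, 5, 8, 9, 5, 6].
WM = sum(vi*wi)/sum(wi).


Numerator = 61*3 + 97*5 + 66*8 + 82*9 + 85*5 + 66*6 = 2755
Denominator = 3 + 5 + 8 + 9 + 5 + 6 = 36
WM = 2755/36 = 76.5278

WM = 76.5278


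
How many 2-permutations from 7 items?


P(7,2) = 7!/5!
= 5040/120
= 42

P(7,2) = 42


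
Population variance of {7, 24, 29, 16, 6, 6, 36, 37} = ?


Mean = 20.1250
Squared deviations: 172.2656, 15.0156, 78.7656, 17.0156, 199.5156, 199.5156, 252.0156, 284.7656
Sum = 1218.8750
Variance = 1218.8750/8 = 152.3594

Variance = 152.3594


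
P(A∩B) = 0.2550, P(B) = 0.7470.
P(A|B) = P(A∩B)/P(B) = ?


P(A|B) = 0.2550/0.7470 = 0.3414

P(A|B) = 0.3414


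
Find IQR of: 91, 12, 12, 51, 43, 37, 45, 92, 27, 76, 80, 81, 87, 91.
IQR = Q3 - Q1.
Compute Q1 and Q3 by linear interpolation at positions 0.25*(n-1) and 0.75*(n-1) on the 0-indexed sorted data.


Sorted: 12, 12, 27, 37, 43, 45, 51, 76, 80, 81, 87, 91, 91, 92
Q1 (25th %ile) = 38.5000
Q3 (75th %ile) = 85.5000
IQR = 85.5000 - 38.5000 = 47.0000

IQR = 47.0000


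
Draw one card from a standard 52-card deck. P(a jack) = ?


4 jacks in 52 cards
P = 4/52 = 0.0769

P = 0.0769


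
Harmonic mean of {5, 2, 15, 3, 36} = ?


Sum of reciprocals = 1/5 + 1/2 + 1/15 + 1/3 + 1/36 = 1.127778
HM = 5/1.127778 = 4.4335

HM = 4.4335


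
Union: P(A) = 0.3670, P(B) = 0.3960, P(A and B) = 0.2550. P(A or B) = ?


P(A∪B) = 0.3670 + 0.3960 - 0.2550
= 0.7630 - 0.2550
= 0.5080

P(A∪B) = 0.5080


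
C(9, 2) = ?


C(9,2) = 9!/(2! × 7!)
= 362880/(2 × 5040)
= 36

C(9,2) = 36


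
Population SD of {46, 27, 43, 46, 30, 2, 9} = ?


Mean = 29.0000
Variance = 272.5714
SD = sqrt(272.5714) = 16.5097

SD = 16.5097


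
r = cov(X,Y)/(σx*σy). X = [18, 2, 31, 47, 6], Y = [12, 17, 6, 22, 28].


Mean X = 20.8000, Mean Y = 17.0000
SD X = 16.557778, SD Y = 7.641989
Cov = -26.000000
r = -26.000000/(16.557778*7.641989) = -0.2055

r = -0.2055


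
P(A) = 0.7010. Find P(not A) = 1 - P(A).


P(not A) = 1 - 0.7010 = 0.2990

P(not A) = 0.2990


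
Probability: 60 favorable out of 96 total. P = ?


P = 60/96 = 0.6250

P = 0.6250


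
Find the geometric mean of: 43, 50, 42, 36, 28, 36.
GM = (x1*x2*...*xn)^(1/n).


Product = 43 × 50 × 42 × 36 × 28 × 36 = 3276806400
GM = 3276806400^(1/6) = 38.5397

GM = 38.5397


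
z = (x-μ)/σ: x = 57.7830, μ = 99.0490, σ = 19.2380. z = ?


z = (57.7830 - 99.0490)/19.2380
= -41.2660/19.2380
= -2.1450

z = -2.1450
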